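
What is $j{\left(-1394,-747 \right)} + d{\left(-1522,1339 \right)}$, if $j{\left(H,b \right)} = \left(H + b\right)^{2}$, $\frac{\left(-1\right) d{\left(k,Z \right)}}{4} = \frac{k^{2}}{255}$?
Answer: $\frac{1159623719}{255} \approx 4.5475 \cdot 10^{6}$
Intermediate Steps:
$d{\left(k,Z \right)} = - \frac{4 k^{2}}{255}$ ($d{\left(k,Z \right)} = - 4 \frac{k^{2}}{255} = - \frac{4 k^{2}}{255}$)
$j{\left(-1394,-747 \right)} + d{\left(-1522,1339 \right)} = \left(-1394 - 747\right)^{2} - \frac{4 \left(-1522\right)^{2}}{255} = \left(-2141\right)^{2} - \frac{9265936}{255} = 4583881 - \frac{9265936}{255} = \frac{1159623719}{255}$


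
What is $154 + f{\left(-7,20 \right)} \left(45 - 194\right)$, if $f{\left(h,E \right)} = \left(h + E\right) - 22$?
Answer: $1495$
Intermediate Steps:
$f{\left(h,E \right)} = -22 + E + h$ ($f{\left(h,E \right)} = \left(E + h\right) - 22 = -22 + E + h$)
$154 + f{\left(-7,20 \right)} \left(45 - 194\right) = 154 + \left(-22 + 20 - 7\right) \left(45 - 194\right) = 154 - -1341 = 154 + 1341 = 1495$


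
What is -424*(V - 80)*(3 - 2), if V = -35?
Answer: 48760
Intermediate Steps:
-424*(V - 80)*(3 - 2) = -424*(-35 - 80)*(3 - 2) = -(-48760) = -424*(-115) = 48760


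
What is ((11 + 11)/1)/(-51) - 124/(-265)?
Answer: 494/13515 ≈ 0.036552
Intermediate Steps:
((11 + 11)/1)/(-51) - 124/(-265) = (22*1)*(-1/51) - 124*(-1/265) = 22*(-1/51) + 124/265 = -22/51 + 124/265 = 494/13515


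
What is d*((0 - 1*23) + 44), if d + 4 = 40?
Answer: 756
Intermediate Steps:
d = 36 (d = -4 + 40 = 36)
d*((0 - 1*23) + 44) = 36*((0 - 1*23) + 44) = 36*((0 - 23) + 44) = 36*(-23 + 44) = 36*21 = 756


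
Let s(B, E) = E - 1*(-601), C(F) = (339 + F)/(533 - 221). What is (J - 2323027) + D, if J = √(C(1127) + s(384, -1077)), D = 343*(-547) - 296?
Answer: -2510944 + I*√2867397/78 ≈ -2.5109e+6 + 21.709*I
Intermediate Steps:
D = -187917 (D = -187621 - 296 = -187917)
C(F) = 113/104 + F/312 (C(F) = (339 + F)/312 = (339 + F)*(1/312) = 113/104 + F/312)
s(B, E) = 601 + E (s(B, E) = E + 601 = 601 + E)
J = I*√2867397/78 (J = √((113/104 + (1/312)*1127) + (601 - 1077)) = √((113/104 + 1127/312) - 476) = √(733/156 - 476) = √(-73523/156) = I*√2867397/78 ≈ 21.709*I)
(J - 2323027) + D = (I*√2867397/78 - 2323027) - 187917 = (-2323027 + I*√2867397/78) - 187917 = -2510944 + I*√2867397/78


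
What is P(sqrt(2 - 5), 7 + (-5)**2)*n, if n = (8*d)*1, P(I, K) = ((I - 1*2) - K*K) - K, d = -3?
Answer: 25392 - 24*I*sqrt(3) ≈ 25392.0 - 41.569*I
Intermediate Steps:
P(I, K) = -2 + I - K - K**2 (P(I, K) = ((I - 2) - K**2) - K = ((-2 + I) - K**2) - K = (-2 + I - K**2) - K = -2 + I - K - K**2)
n = -24 (n = (8*(-3))*1 = -24*1 = -24)
P(sqrt(2 - 5), 7 + (-5)**2)*n = (-2 + sqrt(2 - 5) - (7 + (-5)**2) - (7 + (-5)**2)**2)*(-24) = (-2 + sqrt(-3) - (7 + 25) - (7 + 25)**2)*(-24) = (-2 + I*sqrt(3) - 1*32 - 1*32**2)*(-24) = (-2 + I*sqrt(3) - 32 - 1*1024)*(-24) = (-2 + I*sqrt(3) - 32 - 1024)*(-24) = (-1058 + I*sqrt(3))*(-24) = 25392 - 24*I*sqrt(3)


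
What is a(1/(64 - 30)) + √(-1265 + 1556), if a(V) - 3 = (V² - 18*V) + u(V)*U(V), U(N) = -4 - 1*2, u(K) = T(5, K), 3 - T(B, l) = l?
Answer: -17747/1156 + √291 ≈ 1.7066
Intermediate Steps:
T(B, l) = 3 - l
u(K) = 3 - K
U(N) = -6 (U(N) = -4 - 2 = -6)
a(V) = -15 + V² - 12*V (a(V) = 3 + ((V² - 18*V) + (3 - V)*(-6)) = 3 + ((V² - 18*V) + (-18 + 6*V)) = 3 + (-18 + V² - 12*V) = -15 + V² - 12*V)
a(1/(64 - 30)) + √(-1265 + 1556) = (-15 + (1/(64 - 30))² - 12/(64 - 30)) + √(-1265 + 1556) = (-15 + (1/34)² - 12/34) + √291 = (-15 + (1/34)² - 12*1/34) + √291 = (-15 + 1/1156 - 6/17) + √291 = -17747/1156 + √291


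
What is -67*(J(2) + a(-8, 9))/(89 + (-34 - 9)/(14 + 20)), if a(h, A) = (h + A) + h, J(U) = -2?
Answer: 20502/2983 ≈ 6.8729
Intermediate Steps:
a(h, A) = A + 2*h (a(h, A) = (A + h) + h = A + 2*h)
-67*(J(2) + a(-8, 9))/(89 + (-34 - 9)/(14 + 20)) = -67*(-2 + (9 + 2*(-8)))/(89 + (-34 - 9)/(14 + 20)) = -67*(-2 + (9 - 16))/(89 - 43/34) = -67*(-2 - 7)/(89 - 43*1/34) = -(-603)/(89 - 43/34) = -(-603)/2983/34 = -(-603)*34/2983 = -67*(-306/2983) = 20502/2983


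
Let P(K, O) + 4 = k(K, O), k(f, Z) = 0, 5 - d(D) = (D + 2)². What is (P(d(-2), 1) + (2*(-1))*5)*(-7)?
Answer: 98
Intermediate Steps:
d(D) = 5 - (2 + D)² (d(D) = 5 - (D + 2)² = 5 - (2 + D)²)
P(K, O) = -4 (P(K, O) = -4 + 0 = -4)
(P(d(-2), 1) + (2*(-1))*5)*(-7) = (-4 + (2*(-1))*5)*(-7) = (-4 - 2*5)*(-7) = (-4 - 10)*(-7) = -14*(-7) = 98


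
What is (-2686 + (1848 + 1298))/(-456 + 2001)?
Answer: 92/309 ≈ 0.29773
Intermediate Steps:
(-2686 + (1848 + 1298))/(-456 + 2001) = (-2686 + 3146)/1545 = 460*(1/1545) = 92/309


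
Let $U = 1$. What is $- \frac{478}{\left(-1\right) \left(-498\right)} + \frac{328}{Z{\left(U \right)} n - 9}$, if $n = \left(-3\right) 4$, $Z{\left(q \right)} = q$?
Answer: $- \frac{28897}{1743} \approx -16.579$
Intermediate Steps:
$n = -12$
$- \frac{478}{\left(-1\right) \left(-498\right)} + \frac{328}{Z{\left(U \right)} n - 9} = - \frac{478}{\left(-1\right) \left(-498\right)} + \frac{328}{1 \left(-12\right) - 9} = - \frac{478}{498} + \frac{328}{-12 - 9} = \left(-478\right) \frac{1}{498} + \frac{328}{-21} = - \frac{239}{249} + 328 \left(- \frac{1}{21}\right) = - \frac{239}{249} - \frac{328}{21} = - \frac{28897}{1743}$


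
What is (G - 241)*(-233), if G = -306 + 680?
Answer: -30989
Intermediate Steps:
G = 374
(G - 241)*(-233) = (374 - 241)*(-233) = 133*(-233) = -30989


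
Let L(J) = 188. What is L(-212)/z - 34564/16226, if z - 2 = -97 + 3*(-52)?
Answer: -5863026/2036363 ≈ -2.8792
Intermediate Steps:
z = -251 (z = 2 + (-97 + 3*(-52)) = 2 + (-97 - 156) = 2 - 253 = -251)
L(-212)/z - 34564/16226 = 188/(-251) - 34564/16226 = 188*(-1/251) - 34564*1/16226 = -188/251 - 17282/8113 = -5863026/2036363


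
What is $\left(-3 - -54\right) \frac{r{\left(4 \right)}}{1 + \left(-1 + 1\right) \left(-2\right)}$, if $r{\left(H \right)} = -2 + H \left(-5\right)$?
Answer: $-1122$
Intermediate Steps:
$r{\left(H \right)} = -2 - 5 H$
$\left(-3 - -54\right) \frac{r{\left(4 \right)}}{1 + \left(-1 + 1\right) \left(-2\right)} = \left(-3 - -54\right) \frac{-2 - 20}{1 + \left(-1 + 1\right) \left(-2\right)} = \left(-3 + 54\right) \frac{-2 - 20}{1 + 0 \left(-2\right)} = 51 \frac{1}{1 + 0} \left(-22\right) = 51 \cdot 1^{-1} \left(-22\right) = 51 \cdot 1 \left(-22\right) = 51 \left(-22\right) = -1122$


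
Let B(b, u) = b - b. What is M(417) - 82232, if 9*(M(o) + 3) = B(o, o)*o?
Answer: -82235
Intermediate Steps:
B(b, u) = 0
M(o) = -3 (M(o) = -3 + (0*o)/9 = -3 + (⅑)*0 = -3 + 0 = -3)
M(417) - 82232 = -3 - 82232 = -82235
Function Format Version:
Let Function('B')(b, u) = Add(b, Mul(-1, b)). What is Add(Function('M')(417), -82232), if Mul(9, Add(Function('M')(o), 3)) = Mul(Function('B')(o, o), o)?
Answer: -82235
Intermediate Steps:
Function('B')(b, u) = 0
Function('M')(o) = -3 (Function('M')(o) = Add(-3, Mul(Rational(1, 9), Mul(0, o))) = Add(-3, Mul(Rational(1, 9), 0)) = Add(-3, 0) = -3)
Add(Function('M')(417), -82232) = Add(-3, -82232) = -82235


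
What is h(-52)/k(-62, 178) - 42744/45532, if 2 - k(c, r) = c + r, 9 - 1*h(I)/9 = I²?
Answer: 91625487/432554 ≈ 211.82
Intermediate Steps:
h(I) = 81 - 9*I²
k(c, r) = 2 - c - r (k(c, r) = 2 - (c + r) = 2 + (-c - r) = 2 - c - r)
h(-52)/k(-62, 178) - 42744/45532 = (81 - 9*(-52)²)/(2 - 1*(-62) - 1*178) - 42744/45532 = (81 - 9*2704)/(2 + 62 - 178) - 42744*1/45532 = (81 - 24336)/(-114) - 10686/11383 = -24255*(-1/114) - 10686/11383 = 8085/38 - 10686/11383 = 91625487/432554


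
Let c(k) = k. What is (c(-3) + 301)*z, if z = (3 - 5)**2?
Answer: 1192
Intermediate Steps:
z = 4 (z = (-2)**2 = 4)
(c(-3) + 301)*z = (-3 + 301)*4 = 298*4 = 1192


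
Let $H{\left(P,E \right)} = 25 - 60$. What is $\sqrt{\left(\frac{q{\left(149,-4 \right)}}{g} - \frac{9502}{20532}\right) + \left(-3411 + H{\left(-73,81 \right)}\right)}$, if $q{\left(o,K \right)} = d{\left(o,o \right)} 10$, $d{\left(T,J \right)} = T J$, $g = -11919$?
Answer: $\frac{i \sqrt{6854220825455958}}{1406442} \approx 58.865 i$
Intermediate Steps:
$H{\left(P,E \right)} = -35$
$d{\left(T,J \right)} = J T$
$q{\left(o,K \right)} = 10 o^{2}$ ($q{\left(o,K \right)} = o o 10 = o^{2} \cdot 10 = 10 o^{2}$)
$\sqrt{\left(\frac{q{\left(149,-4 \right)}}{g} - \frac{9502}{20532}\right) + \left(-3411 + H{\left(-73,81 \right)}\right)} = \sqrt{\left(\frac{10 \cdot 149^{2}}{-11919} - \frac{9502}{20532}\right) - 3446} = \sqrt{\left(10 \cdot 22201 \left(- \frac{1}{11919}\right) - \frac{4751}{10266}\right) - 3446} = \sqrt{\left(222010 \left(- \frac{1}{11919}\right) - \frac{4751}{10266}\right) - 3446} = \sqrt{\left(- \frac{222010}{11919} - \frac{4751}{10266}\right) - 3446} = \sqrt{- \frac{26848067}{1406442} - 3446} = \sqrt{- \frac{4873447199}{1406442}} = \frac{i \sqrt{6854220825455958}}{1406442}$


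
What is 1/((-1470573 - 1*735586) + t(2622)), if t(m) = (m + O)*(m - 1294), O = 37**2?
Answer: 1/3093889 ≈ 3.2322e-7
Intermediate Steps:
O = 1369
t(m) = (-1294 + m)*(1369 + m) (t(m) = (m + 1369)*(m - 1294) = (1369 + m)*(-1294 + m) = (-1294 + m)*(1369 + m))
1/((-1470573 - 1*735586) + t(2622)) = 1/((-1470573 - 1*735586) + (-1771486 + 2622**2 + 75*2622)) = 1/((-1470573 - 735586) + (-1771486 + 6874884 + 196650)) = 1/(-2206159 + 5300048) = 1/3093889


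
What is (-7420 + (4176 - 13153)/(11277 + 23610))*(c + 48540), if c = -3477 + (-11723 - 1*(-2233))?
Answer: -9208800901241/34887 ≈ -2.6396e+8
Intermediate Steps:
c = -12967 (c = -3477 + (-11723 + 2233) = -3477 - 9490 = -12967)
(-7420 + (4176 - 13153)/(11277 + 23610))*(c + 48540) = (-7420 + (4176 - 13153)/(11277 + 23610))*(-12967 + 48540) = (-7420 - 8977/34887)*35573 = -258870517/34887*35573 = -9208800901241/34887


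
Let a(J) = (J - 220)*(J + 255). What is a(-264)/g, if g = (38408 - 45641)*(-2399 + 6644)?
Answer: -484/3411565 ≈ -0.00014187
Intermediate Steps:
a(J) = (-220 + J)*(255 + J)
g = -30704085 (g = -7233*4245 = -30704085)
a(-264)/g = (-56100 + (-264)² + 35*(-264))/(-30704085) = (-56100 + 69696 - 9240)*(-1/30704085) = 4356*(-1/30704085) = -484/3411565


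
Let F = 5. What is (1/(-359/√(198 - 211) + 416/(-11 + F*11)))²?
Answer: 20449/(1352 + 3949*I*√13)² ≈ -9.818e-5 - 1.8815e-5*I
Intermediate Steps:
(1/(-359/√(198 - 211) + 416/(-11 + F*11)))² = (1/(-359/√(198 - 211) + 416/(-11 + 5*11)))² = (1/(-359*(-I*√13/13) + 416/(-11 + 55)))² = (1/(-359*(-I*√13/13) + 416/44))² = (1/(-(-359)*I*√13/13 + 416*(1/44)))² = (1/(359*I*√13/13 + 104/11))² = (1/(104/11 + 359*I*√13/13))² = (104/11 + 359*I*√13/13)⁻²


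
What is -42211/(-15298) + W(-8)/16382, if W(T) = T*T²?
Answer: 341834013/125305918 ≈ 2.7280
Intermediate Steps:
W(T) = T³
-42211/(-15298) + W(-8)/16382 = -42211/(-15298) + (-8)³/16382 = -42211*(-1/15298) - 512*1/16382 = 42211/15298 - 256/8191 = 341834013/125305918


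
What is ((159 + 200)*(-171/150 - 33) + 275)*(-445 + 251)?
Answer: 58109111/25 ≈ 2.3244e+6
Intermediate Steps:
((159 + 200)*(-171/150 - 33) + 275)*(-445 + 251) = (359*(-171*1/150 - 33) + 275)*(-194) = (359*(-57/50 - 33) + 275)*(-194) = (359*(-1707/50) + 275)*(-194) = (-612813/50 + 275)*(-194) = -599063/50*(-194) = 58109111/25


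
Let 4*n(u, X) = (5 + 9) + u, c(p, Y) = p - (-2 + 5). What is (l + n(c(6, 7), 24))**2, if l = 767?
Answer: 9517225/16 ≈ 5.9483e+5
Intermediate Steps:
c(p, Y) = -3 + p (c(p, Y) = p - 1*3 = p - 3 = -3 + p)
n(u, X) = 7/2 + u/4 (n(u, X) = ((5 + 9) + u)/4 = (14 + u)/4 = 7/2 + u/4)
(l + n(c(6, 7), 24))**2 = (767 + (7/2 + (-3 + 6)/4))**2 = (767 + (7/2 + (1/4)*3))**2 = (767 + (7/2 + 3/4))**2 = (767 + 17/4)**2 = (3085/4)**2 = 9517225/16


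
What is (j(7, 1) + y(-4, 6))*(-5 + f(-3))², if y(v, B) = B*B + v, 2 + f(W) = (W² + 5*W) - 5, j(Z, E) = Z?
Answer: 12636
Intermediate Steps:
f(W) = -7 + W² + 5*W (f(W) = -2 + ((W² + 5*W) - 5) = -2 + (-5 + W² + 5*W) = -7 + W² + 5*W)
y(v, B) = v + B² (y(v, B) = B² + v = v + B²)
(j(7, 1) + y(-4, 6))*(-5 + f(-3))² = (7 + (-4 + 6²))*(-5 + (-7 + (-3)² + 5*(-3)))² = (7 + (-4 + 36))*(-5 + (-7 + 9 - 15))² = (7 + 32)*(-5 - 13)² = 39*(-18)² = 39*324 = 12636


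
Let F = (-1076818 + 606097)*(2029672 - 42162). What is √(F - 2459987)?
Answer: I*√935565154697 ≈ 9.6725e+5*I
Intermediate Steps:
F = -935562694710 (F = -470721*1987510 = -935562694710)
√(F - 2459987) = √(-935562694710 - 2459987) = √(-935565154697) = I*√935565154697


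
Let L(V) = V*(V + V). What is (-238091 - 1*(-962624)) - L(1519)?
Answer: -3890189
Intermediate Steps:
L(V) = 2*V**2 (L(V) = V*(2*V) = 2*V**2)
(-238091 - 1*(-962624)) - L(1519) = (-238091 - 1*(-962624)) - 2*1519**2 = (-238091 + 962624) - 2*2307361 = 724533 - 1*4614722 = 724533 - 4614722 = -3890189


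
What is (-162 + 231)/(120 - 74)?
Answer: 3/2 ≈ 1.5000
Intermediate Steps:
(-162 + 231)/(120 - 74) = 69/46 = 69*(1/46) = 3/2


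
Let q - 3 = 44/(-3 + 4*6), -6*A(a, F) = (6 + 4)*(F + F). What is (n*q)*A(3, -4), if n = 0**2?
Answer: 0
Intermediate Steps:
A(a, F) = -10*F/3 (A(a, F) = -(6 + 4)*(F + F)/6 = -5*2*F/3 = -10*F/3)
n = 0
q = 107/21 (q = 3 + 44/(-3 + 4*6) = 3 + 44/(-3 + 24) = 3 + 44/21 = 107/21 ≈ 5.0952)
(n*q)*A(3, -4) = (0*(107/21))*(-10/3*(-4)) = 0*(40/3) = 0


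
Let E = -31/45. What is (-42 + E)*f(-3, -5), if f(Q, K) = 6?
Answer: -3842/15 ≈ -256.13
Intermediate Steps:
E = -31/45 (E = -31*1/45 = -31/45 ≈ -0.68889)
(-42 + E)*f(-3, -5) = (-42 - 31/45)*6 = -1921/45*6 = -3842/15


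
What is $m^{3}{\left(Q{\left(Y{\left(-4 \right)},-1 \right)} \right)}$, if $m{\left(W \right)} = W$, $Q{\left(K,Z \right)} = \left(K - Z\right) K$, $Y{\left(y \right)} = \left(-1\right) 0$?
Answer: $0$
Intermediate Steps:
$Y{\left(y \right)} = 0$
$Q{\left(K,Z \right)} = K \left(K - Z\right)$
$m^{3}{\left(Q{\left(Y{\left(-4 \right)},-1 \right)} \right)} = \left(0 \left(0 - -1\right)\right)^{3} = \left(0 \left(0 + 1\right)\right)^{3} = \left(0 \cdot 1\right)^{3} = 0^{3} = 0$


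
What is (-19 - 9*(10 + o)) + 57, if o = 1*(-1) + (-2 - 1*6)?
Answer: 29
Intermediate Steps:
o = -9 (o = -1 + (-2 - 6) = -1 - 8 = -9)
(-19 - 9*(10 + o)) + 57 = (-19 - 9*(10 - 9)) + 57 = (-19 - 9*1) + 57 = (-19 - 9) + 57 = -28 + 57 = 29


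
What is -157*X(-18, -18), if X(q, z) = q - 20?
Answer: 5966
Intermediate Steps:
X(q, z) = -20 + q
-157*X(-18, -18) = -157*(-20 - 18) = -157*(-38) = 5966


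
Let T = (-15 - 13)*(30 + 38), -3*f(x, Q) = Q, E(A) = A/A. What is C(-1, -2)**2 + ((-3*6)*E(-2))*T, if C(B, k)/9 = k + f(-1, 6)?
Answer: 35568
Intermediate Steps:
E(A) = 1
f(x, Q) = -Q/3
T = -1904 (T = -28*68 = -1904)
C(B, k) = -18 + 9*k (C(B, k) = 9*(k - 1/3*6) = 9*(k - 2) = 9*(-2 + k) = -18 + 9*k)
C(-1, -2)**2 + ((-3*6)*E(-2))*T = (-18 + 9*(-2))**2 + (-3*6*1)*(-1904) = (-18 - 18)**2 - 18*1*(-1904) = (-36)**2 - 18*(-1904) = 1296 + 34272 = 35568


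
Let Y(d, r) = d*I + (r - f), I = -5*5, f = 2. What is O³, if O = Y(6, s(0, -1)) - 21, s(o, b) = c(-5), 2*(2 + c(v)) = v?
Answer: -44738875/8 ≈ -5.5924e+6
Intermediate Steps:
I = -25
c(v) = -2 + v/2
s(o, b) = -9/2 (s(o, b) = -2 + (½)*(-5) = -2 - 5/2 = -9/2)
Y(d, r) = -2 + r - 25*d (Y(d, r) = d*(-25) + (r - 1*2) = -25*d + (r - 2) = -25*d + (-2 + r) = -2 + r - 25*d)
O = -355/2 (O = (-2 - 9/2 - 25*6) - 21 = (-2 - 9/2 - 150) - 21 = -313/2 - 21 = -355/2 ≈ -177.50)
O³ = (-355/2)³ = -44738875/8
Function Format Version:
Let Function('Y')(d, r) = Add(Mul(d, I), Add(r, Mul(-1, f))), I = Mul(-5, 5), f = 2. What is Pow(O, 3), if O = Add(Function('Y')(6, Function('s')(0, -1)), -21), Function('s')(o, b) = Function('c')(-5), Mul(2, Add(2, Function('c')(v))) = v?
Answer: Rational(-44738875, 8) ≈ -5.5924e+6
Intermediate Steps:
I = -25
Function('c')(v) = Add(-2, Mul(Rational(1, 2), v))
Function('s')(o, b) = Rational(-9, 2) (Function('s')(o, b) = Add(-2, Mul(Rational(1, 2), -5)) = Add(-2, Rational(-5, 2)) = Rational(-9, 2))
Function('Y')(d, r) = Add(-2, r, Mul(-25, d)) (Function('Y')(d, r) = Add(Mul(d, -25), Add(r, Mul(-1, 2))) = Add(Mul(-25, d), Add(r, -2)) = Add(Mul(-25, d), Add(-2, r)) = Add(-2, r, Mul(-25, d)))
O = Rational(-355, 2) (O = Add(Add(-2, Rational(-9, 2), Mul(-25, 6)), -21) = Add(Add(-2, Rational(-9, 2), -150), -21) = Add(Rational(-313, 2), -21) = Rational(-355, 2) ≈ -177.50)
Pow(O, 3) = Pow(Rational(-355, 2), 3) = Rational(-44738875, 8)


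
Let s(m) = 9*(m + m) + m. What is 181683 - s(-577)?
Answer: 192646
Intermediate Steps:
s(m) = 19*m (s(m) = 9*(2*m) + m = 18*m + m = 19*m)
181683 - s(-577) = 181683 - 19*(-577) = 181683 - 1*(-10963) = 181683 + 10963 = 192646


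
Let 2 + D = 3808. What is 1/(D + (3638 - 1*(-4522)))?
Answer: 1/11966 ≈ 8.3570e-5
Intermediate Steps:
D = 3806 (D = -2 + 3808 = 3806)
1/(D + (3638 - 1*(-4522))) = 1/(3806 + (3638 - 1*(-4522))) = 1/(3806 + (3638 + 4522)) = 1/(3806 + 8160) = 1/11966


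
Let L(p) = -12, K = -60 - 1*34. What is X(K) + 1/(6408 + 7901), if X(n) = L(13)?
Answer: -171707/14309 ≈ -12.000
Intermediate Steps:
K = -94 (K = -60 - 34 = -94)
X(n) = -12
X(K) + 1/(6408 + 7901) = -12 + 1/(6408 + 7901) = -12 + 1/14309 = -171707/14309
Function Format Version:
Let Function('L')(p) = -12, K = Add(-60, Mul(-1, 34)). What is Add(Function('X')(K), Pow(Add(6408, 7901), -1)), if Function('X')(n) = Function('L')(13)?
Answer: Rational(-171707, 14309) ≈ -12.000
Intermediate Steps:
K = -94 (K = Add(-60, -34) = -94)
Function('X')(n) = -12
Add(Function('X')(K), Pow(Add(6408, 7901), -1)) = Add(-12, Pow(Add(6408, 7901), -1)) = Add(-12, Pow(14309, -1)) = Add(-12, Rational(1, 14309)) = Rational(-171707, 14309)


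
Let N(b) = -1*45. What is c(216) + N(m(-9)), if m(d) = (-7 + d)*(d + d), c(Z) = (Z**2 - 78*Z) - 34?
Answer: 29729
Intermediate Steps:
c(Z) = -34 + Z**2 - 78*Z
m(d) = 2*d*(-7 + d) (m(d) = (-7 + d)*(2*d) = 2*d*(-7 + d))
N(b) = -45
c(216) + N(m(-9)) = (-34 + 216**2 - 78*216) - 45 = (-34 + 46656 - 16848) - 45 = 29774 - 45 = 29729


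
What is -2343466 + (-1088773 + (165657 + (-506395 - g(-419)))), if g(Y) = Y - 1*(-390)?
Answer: -3772948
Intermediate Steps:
g(Y) = 390 + Y (g(Y) = Y + 390 = 390 + Y)
-2343466 + (-1088773 + (165657 + (-506395 - g(-419)))) = -2343466 + (-1088773 + (165657 + (-506395 - (390 - 419)))) = -2343466 + (-1088773 + (165657 + (-506395 - 1*(-29)))) = -2343466 + (-1088773 + (165657 + (-506395 + 29))) = -2343466 + (-1088773 + (165657 - 506366)) = -2343466 + (-1088773 - 340709) = -2343466 - 1429482 = -3772948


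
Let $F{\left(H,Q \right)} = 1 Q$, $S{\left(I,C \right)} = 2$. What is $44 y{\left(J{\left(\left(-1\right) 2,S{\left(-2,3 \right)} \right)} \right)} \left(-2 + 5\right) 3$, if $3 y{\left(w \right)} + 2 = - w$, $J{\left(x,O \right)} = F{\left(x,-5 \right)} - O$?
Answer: $660$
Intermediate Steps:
$F{\left(H,Q \right)} = Q$
$J{\left(x,O \right)} = -5 - O$
$y{\left(w \right)} = - \frac{2}{3} - \frac{w}{3}$ ($y{\left(w \right)} = - \frac{2}{3} + \frac{\left(-1\right) w}{3} = - \frac{2}{3} - \frac{w}{3}$)
$44 y{\left(J{\left(\left(-1\right) 2,S{\left(-2,3 \right)} \right)} \right)} \left(-2 + 5\right) 3 = 44 \left(- \frac{2}{3} - \frac{-5 - 2}{3}\right) \left(-2 + 5\right) 3 = 44 \left(- \frac{2}{3} - \frac{-5 - 2}{3}\right) 3 \cdot 3 = 44 \left(- \frac{2}{3} - - \frac{7}{3}\right) 9 = 44 \left(- \frac{2}{3} + \frac{7}{3}\right) 9 = 44 \cdot \frac{5}{3} \cdot 9 = \frac{220}{3} \cdot 9 = 660$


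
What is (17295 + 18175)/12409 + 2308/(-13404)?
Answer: 111699977/41582559 ≈ 2.6862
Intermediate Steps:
(17295 + 18175)/12409 + 2308/(-13404) = 35470*(1/12409) + 2308*(-1/13404) = 35470/12409 - 577/3351 = 111699977/41582559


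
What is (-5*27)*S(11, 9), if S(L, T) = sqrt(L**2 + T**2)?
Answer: -135*sqrt(202) ≈ -1918.7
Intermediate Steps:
(-5*27)*S(11, 9) = (-5*27)*sqrt(11**2 + 9**2) = -135*sqrt(121 + 81) = -135*sqrt(202)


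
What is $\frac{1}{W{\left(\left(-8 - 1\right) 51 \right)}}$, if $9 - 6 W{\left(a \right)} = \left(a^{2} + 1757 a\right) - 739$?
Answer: $\frac{3}{298265} \approx 1.0058 \cdot 10^{-5}$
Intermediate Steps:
$W{\left(a \right)} = \frac{374}{3} - \frac{1757 a}{6} - \frac{a^{2}}{6}$ ($W{\left(a \right)} = \frac{3}{2} - \frac{\left(a^{2} + 1757 a\right) - 739}{6} = \frac{3}{2} - \frac{-739 + a^{2} + 1757 a}{6} = \frac{3}{2} - \left(- \frac{739}{6} + \frac{a^{2}}{6} + \frac{1757 a}{6}\right) = \frac{374}{3} - \frac{1757 a}{6} - \frac{a^{2}}{6}$)
$\frac{1}{W{\left(\left(-8 - 1\right) 51 \right)}} = \frac{1}{\frac{374}{3} - \frac{1757 \left(-8 - 1\right) 51}{6} - \frac{\left(\left(-8 - 1\right) 51\right)^{2}}{6}} = \frac{1}{\frac{374}{3} - \frac{1757 \left(\left(-9\right) 51\right)}{6} - \frac{\left(\left(-9\right) 51\right)^{2}}{6}} = \frac{1}{\frac{374}{3} - - \frac{268821}{2} - \frac{\left(-459\right)^{2}}{6}} = \frac{1}{\frac{374}{3} + \frac{268821}{2} - \frac{70227}{2}} = \frac{1}{\frac{298265}{3}} = \frac{3}{298265}$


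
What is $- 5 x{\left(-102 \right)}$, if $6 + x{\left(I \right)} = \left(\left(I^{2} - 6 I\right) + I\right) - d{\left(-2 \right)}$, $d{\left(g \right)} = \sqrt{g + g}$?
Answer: $-54540 + 10 i \approx -54540.0 + 10.0 i$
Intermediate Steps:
$d{\left(g \right)} = \sqrt{2} \sqrt{g}$ ($d{\left(g \right)} = \sqrt{2 g} = \sqrt{2} \sqrt{g}$)
$x{\left(I \right)} = -6 + I^{2} - 5 I - 2 i$ ($x{\left(I \right)} = -6 - \left(- I^{2} + 5 I + \sqrt{2} \sqrt{-2}\right) = -6 - \left(- I^{2} + 5 I + \sqrt{2} i \sqrt{2}\right) = -6 - \left(- I^{2} + 2 i + 5 I\right) = -6 + I^{2} - 5 I - 2 i$)
$- 5 x{\left(-102 \right)} = - 5 \left(-6 + \left(-102\right)^{2} - -510 - 2 i\right) = - 5 \left(-6 + 10404 + 510 - 2 i\right) = - 5 \left(10908 - 2 i\right) = -54540 + 10 i$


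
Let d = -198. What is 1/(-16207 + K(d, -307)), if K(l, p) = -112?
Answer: -1/16319 ≈ -6.1278e-5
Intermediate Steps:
1/(-16207 + K(d, -307)) = 1/(-16207 - 112) = 1/(-16319) = -1/16319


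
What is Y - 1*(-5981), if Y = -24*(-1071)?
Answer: 31685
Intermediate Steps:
Y = 25704
Y - 1*(-5981) = 25704 - 1*(-5981) = 25704 + 5981 = 31685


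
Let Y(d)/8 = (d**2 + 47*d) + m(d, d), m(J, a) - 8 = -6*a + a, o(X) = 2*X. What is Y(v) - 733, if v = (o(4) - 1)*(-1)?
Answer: -2629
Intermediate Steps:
m(J, a) = 8 - 5*a (m(J, a) = 8 + (-6*a + a) = 8 - 5*a)
v = -7 (v = (2*4 - 1)*(-1) = (8 - 1)*(-1) = 7*(-1) = -7)
Y(d) = 64 + 8*d**2 + 336*d (Y(d) = 8*((d**2 + 47*d) + (8 - 5*d)) = 8*(8 + d**2 + 42*d) = 64 + 8*d**2 + 336*d)
Y(v) - 733 = (64 + 8*(-7)**2 + 336*(-7)) - 733 = (64 + 8*49 - 2352) - 733 = (64 + 392 - 2352) - 733 = -1896 - 733 = -2629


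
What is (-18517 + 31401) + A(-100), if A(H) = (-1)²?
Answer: 12885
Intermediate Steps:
A(H) = 1
(-18517 + 31401) + A(-100) = (-18517 + 31401) + 1 = 12884 + 1 = 12885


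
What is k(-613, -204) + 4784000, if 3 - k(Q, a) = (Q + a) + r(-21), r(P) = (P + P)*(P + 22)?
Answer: 4784862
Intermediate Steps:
r(P) = 2*P*(22 + P) (r(P) = (2*P)*(22 + P) = 2*P*(22 + P))
k(Q, a) = 45 - Q - a (k(Q, a) = 3 - ((Q + a) + 2*(-21)*(22 - 21)) = 3 - ((Q + a) + 2*(-21)*1) = 3 - ((Q + a) - 42) = 3 - (-42 + Q + a) = 3 + (42 - Q - a) = 45 - Q - a)
k(-613, -204) + 4784000 = (45 - 1*(-613) - 1*(-204)) + 4784000 = (45 + 613 + 204) + 4784000 = 862 + 4784000 = 4784862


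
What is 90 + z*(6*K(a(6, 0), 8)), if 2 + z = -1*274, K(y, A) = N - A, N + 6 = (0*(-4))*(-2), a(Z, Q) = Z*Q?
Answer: 23274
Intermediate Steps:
a(Z, Q) = Q*Z
N = -6 (N = -6 + (0*(-4))*(-2) = -6 + 0*(-2) = -6 + 0 = -6)
K(y, A) = -6 - A
z = -276 (z = -2 - 1*274 = -2 - 274 = -276)
90 + z*(6*K(a(6, 0), 8)) = 90 - 1656*(-6 - 1*8) = 90 - 1656*(-6 - 8) = 90 - 1656*(-14) = 90 - 276*(-84) = 90 + 23184 = 23274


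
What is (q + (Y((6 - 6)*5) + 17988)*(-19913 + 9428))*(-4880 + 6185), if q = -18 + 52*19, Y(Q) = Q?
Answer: -246127189050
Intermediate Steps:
q = 970 (q = -18 + 988 = 970)
(q + (Y((6 - 6)*5) + 17988)*(-19913 + 9428))*(-4880 + 6185) = (970 + ((6 - 6)*5 + 17988)*(-19913 + 9428))*(-4880 + 6185) = (970 + (0*5 + 17988)*(-10485))*1305 = (970 + (0 + 17988)*(-10485))*1305 = (970 + 17988*(-10485))*1305 = (970 - 188604180)*1305 = -188603210*1305 = -246127189050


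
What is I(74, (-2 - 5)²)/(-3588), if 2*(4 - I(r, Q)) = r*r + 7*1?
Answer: 1825/2392 ≈ 0.76296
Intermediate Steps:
I(r, Q) = ½ - r²/2 (I(r, Q) = 4 - (r*r + 7*1)/2 = 4 - (r² + 7)/2 = 4 - (7 + r²)/2 = 4 + (-7/2 - r²/2) = ½ - r²/2)
I(74, (-2 - 5)²)/(-3588) = (½ - ½*74²)/(-3588) = (½ - ½*5476)*(-1/3588) = (½ - 2738)*(-1/3588) = -5475/2*(-1/3588) = 1825/2392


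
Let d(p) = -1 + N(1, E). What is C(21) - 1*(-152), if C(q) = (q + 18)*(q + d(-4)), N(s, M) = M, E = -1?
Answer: 893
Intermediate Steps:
d(p) = -2 (d(p) = -1 - 1 = -2)
C(q) = (-2 + q)*(18 + q) (C(q) = (q + 18)*(q - 2) = (18 + q)*(-2 + q) = (-2 + q)*(18 + q))
C(21) - 1*(-152) = (-36 + 21² + 16*21) - 1*(-152) = (-36 + 441 + 336) + 152 = 741 + 152 = 893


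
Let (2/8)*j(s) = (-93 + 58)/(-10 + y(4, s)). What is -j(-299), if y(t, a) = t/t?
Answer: -140/9 ≈ -15.556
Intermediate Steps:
y(t, a) = 1
j(s) = 140/9 (j(s) = 4*((-93 + 58)/(-10 + 1)) = 4*(-35/(-9)) = 4*(-35*(-1/9)) = 4*(35/9) = 140/9)
-j(-299) = -1*140/9 = -140/9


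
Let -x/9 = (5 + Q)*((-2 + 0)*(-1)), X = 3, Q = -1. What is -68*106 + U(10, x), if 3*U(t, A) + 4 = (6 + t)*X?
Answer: -21580/3 ≈ -7193.3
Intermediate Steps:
x = -72 (x = -9*(5 - 1)*(-2 + 0)*(-1) = -36*(-2*(-1)) = -36*2 = -9*8 = -72)
U(t, A) = 14/3 + t (U(t, A) = -4/3 + ((6 + t)*3)/3 = -4/3 + (18 + 3*t)/3 = -4/3 + (6 + t) = 14/3 + t)
-68*106 + U(10, x) = -68*106 + (14/3 + 10) = -7208 + 44/3 = -21580/3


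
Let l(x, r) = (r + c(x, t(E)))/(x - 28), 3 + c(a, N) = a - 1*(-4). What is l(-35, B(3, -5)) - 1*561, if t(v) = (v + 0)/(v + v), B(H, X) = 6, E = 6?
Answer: -5045/9 ≈ -560.56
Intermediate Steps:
t(v) = ½ (t(v) = v/((2*v)) = v*(1/(2*v)) = ½)
c(a, N) = 1 + a (c(a, N) = -3 + (a - 1*(-4)) = -3 + (a + 4) = -3 + (4 + a) = 1 + a)
l(x, r) = (1 + r + x)/(-28 + x) (l(x, r) = (r + (1 + x))/(x - 28) = (1 + r + x)/(-28 + x))
l(-35, B(3, -5)) - 1*561 = (1 + 6 - 35)/(-28 - 35) - 1*561 = -28/(-63) - 561 = -1/63*(-28) - 561 = 4/9 - 561 = -5045/9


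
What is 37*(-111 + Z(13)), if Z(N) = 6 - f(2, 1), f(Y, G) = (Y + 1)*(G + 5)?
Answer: -4551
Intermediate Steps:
f(Y, G) = (1 + Y)*(5 + G)
Z(N) = -12 (Z(N) = 6 - (5 + 1 + 5*2 + 1*2) = 6 - (5 + 1 + 10 + 2) = 6 - 1*18 = 6 - 18 = -12)
37*(-111 + Z(13)) = 37*(-111 - 12) = 37*(-123) = -4551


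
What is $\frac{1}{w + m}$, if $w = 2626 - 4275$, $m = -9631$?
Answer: $- \frac{1}{11280} \approx -8.8652 \cdot 10^{-5}$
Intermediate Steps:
$w = -1649$
$\frac{1}{w + m} = \frac{1}{-1649 - 9631} = \frac{1}{-11280} = - \frac{1}{11280}$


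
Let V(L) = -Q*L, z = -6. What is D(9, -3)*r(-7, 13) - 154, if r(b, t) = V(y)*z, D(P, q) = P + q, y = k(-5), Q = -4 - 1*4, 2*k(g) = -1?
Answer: -10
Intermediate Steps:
k(g) = -½ (k(g) = (½)*(-1) = -½)
Q = -8 (Q = -4 - 4 = -8)
y = -½ ≈ -0.50000
V(L) = 8*L (V(L) = -(-8)*L = 8*L)
r(b, t) = 24 (r(b, t) = (8*(-½))*(-6) = -4*(-6) = 24)
D(9, -3)*r(-7, 13) - 154 = (9 - 3)*24 - 154 = 6*24 - 154 = 144 - 154 = -10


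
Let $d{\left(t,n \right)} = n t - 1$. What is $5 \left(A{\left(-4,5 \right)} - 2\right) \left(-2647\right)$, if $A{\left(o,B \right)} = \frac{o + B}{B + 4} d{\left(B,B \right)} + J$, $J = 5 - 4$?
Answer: $- \frac{66175}{3} \approx -22058.0$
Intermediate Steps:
$d{\left(t,n \right)} = -1 + n t$
$J = 1$ ($J = 5 - 4 = 1$)
$A{\left(o,B \right)} = 1 + \frac{\left(-1 + B^{2}\right) \left(B + o\right)}{4 + B}$ ($A{\left(o,B \right)} = \frac{o + B}{B + 4} \left(-1 + B B\right) + 1 = \frac{B + o}{4 + B} \left(-1 + B^{2}\right) + 1 = \frac{\left(-1 + B^{2}\right) \left(B + o\right)}{4 + B} + 1 = 1 + \frac{\left(-1 + B^{2}\right) \left(B + o\right)}{4 + B}$)
$5 \left(A{\left(-4,5 \right)} - 2\right) \left(-2647\right) = 5 \left(\frac{4 + 5^{3} - -4 - 4 \cdot 5^{2}}{4 + 5} - 2\right) \left(-2647\right) = 5 \left(\frac{4 + 125 + 4 - 100}{9} - 2\right) \left(-2647\right) = 5 \left(\frac{1}{9} \cdot 33 - 2\right) \left(-2647\right) = 5 \left(\frac{11}{3} - 2\right) \left(-2647\right) = 5 \cdot \frac{5}{3} \left(-2647\right) = \frac{25}{3} \left(-2647\right) = - \frac{66175}{3}$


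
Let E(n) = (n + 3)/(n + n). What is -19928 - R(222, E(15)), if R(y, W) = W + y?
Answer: -100753/5 ≈ -20151.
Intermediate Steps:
E(n) = (3 + n)/(2*n) (E(n) = (3 + n)/((2*n)) = (3 + n)*(1/(2*n)) = (3 + n)/(2*n))
-19928 - R(222, E(15)) = -19928 - ((1/2)*(3 + 15)/15 + 222) = -19928 - ((1/2)*(1/15)*18 + 222) = -19928 - (3/5 + 222) = -19928 - 1*1113/5 = -19928 - 1113/5 = -100753/5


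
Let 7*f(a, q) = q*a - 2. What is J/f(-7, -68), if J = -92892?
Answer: -108374/79 ≈ -1371.8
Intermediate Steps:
f(a, q) = -2/7 + a*q/7 (f(a, q) = (q*a - 2)/7 = (a*q - 2)/7 = (-2 + a*q)/7 = -2/7 + a*q/7)
J/f(-7, -68) = -92892/(-2/7 + (1/7)*(-7)*(-68)) = -92892/(-2/7 + 68) = -92892/474/7 = -92892*7/474 = -108374/79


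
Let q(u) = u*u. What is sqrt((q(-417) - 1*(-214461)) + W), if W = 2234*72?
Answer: 3*sqrt(61022) ≈ 741.08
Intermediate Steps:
q(u) = u**2
W = 160848
sqrt((q(-417) - 1*(-214461)) + W) = sqrt(((-417)**2 - 1*(-214461)) + 160848) = sqrt((173889 + 214461) + 160848) = sqrt(388350 + 160848) = sqrt(549198) = 3*sqrt(61022)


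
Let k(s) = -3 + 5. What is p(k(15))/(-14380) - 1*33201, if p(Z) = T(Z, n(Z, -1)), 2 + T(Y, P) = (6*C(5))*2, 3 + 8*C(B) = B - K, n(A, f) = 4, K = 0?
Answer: -477430381/14380 ≈ -33201.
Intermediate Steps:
C(B) = -3/8 + B/8 (C(B) = -3/8 + (B - 1*0)/8 = -3/8 + (B + 0)/8 = -3/8 + B/8)
k(s) = 2
T(Y, P) = 1 (T(Y, P) = -2 + (6*(-3/8 + (⅛)*5))*2 = -2 + (6*(-3/8 + 5/8))*2 = -2 + (6*(¼))*2 = -2 + (3/2)*2 = -2 + 3 = 1)
p(Z) = 1
p(k(15))/(-14380) - 1*33201 = 1/(-14380) - 1*33201 = 1*(-1/14380) - 33201 = -1/14380 - 33201 = -477430381/14380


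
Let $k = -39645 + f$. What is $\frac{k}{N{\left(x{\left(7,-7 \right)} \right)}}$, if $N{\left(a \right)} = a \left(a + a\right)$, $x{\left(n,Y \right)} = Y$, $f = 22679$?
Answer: $- \frac{8483}{49} \approx -173.12$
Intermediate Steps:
$N{\left(a \right)} = 2 a^{2}$ ($N{\left(a \right)} = a 2 a = 2 a^{2}$)
$k = -16966$ ($k = -39645 + 22679 = -16966$)
$\frac{k}{N{\left(x{\left(7,-7 \right)} \right)}} = - \frac{16966}{2 \left(-7\right)^{2}} = - \frac{16966}{2 \cdot 49} = - \frac{16966}{98} = \left(-16966\right) \frac{1}{98} = - \frac{8483}{49}$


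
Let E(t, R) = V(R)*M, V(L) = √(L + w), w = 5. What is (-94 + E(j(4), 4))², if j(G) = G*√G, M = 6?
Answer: 5776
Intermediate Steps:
j(G) = G^(3/2)
V(L) = √(5 + L) (V(L) = √(L + 5) = √(5 + L))
E(t, R) = 6*√(5 + R) (E(t, R) = √(5 + R)*6 = 6*√(5 + R))
(-94 + E(j(4), 4))² = (-94 + 6*√(5 + 4))² = (-94 + 6*√9)² = (-94 + 6*3)² = (-94 + 18)² = (-76)² = 5776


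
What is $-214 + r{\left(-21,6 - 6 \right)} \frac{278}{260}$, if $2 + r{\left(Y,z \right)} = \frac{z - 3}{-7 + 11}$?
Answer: $- \frac{112809}{520} \approx -216.94$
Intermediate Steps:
$r{\left(Y,z \right)} = - \frac{11}{4} + \frac{z}{4}$ ($r{\left(Y,z \right)} = -2 + \frac{z - 3}{-7 + 11} = -2 + \frac{-3 + z}{4} = -2 + \left(-3 + z\right) \frac{1}{4} = -2 + \left(- \frac{3}{4} + \frac{z}{4}\right) = - \frac{11}{4} + \frac{z}{4}$)
$-214 + r{\left(-21,6 - 6 \right)} \frac{278}{260} = -214 + \left(- \frac{11}{4} + \frac{6 - 6}{4}\right) \frac{278}{260} = -214 + \left(- \frac{11}{4} + \frac{6 - 6}{4}\right) 278 \cdot \frac{1}{260} = -214 + \left(- \frac{11}{4} + \frac{1}{4} \cdot 0\right) \frac{139}{130} = -214 + \left(- \frac{11}{4} + 0\right) \frac{139}{130} = -214 - \frac{1529}{520} = - \frac{112809}{520}$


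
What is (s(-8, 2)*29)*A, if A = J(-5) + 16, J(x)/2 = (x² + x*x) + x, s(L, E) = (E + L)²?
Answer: 110664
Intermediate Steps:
J(x) = 2*x + 4*x² (J(x) = 2*((x² + x*x) + x) = 2*((x² + x²) + x) = 2*(2*x² + x) = 2*(x + 2*x²) = 2*x + 4*x²)
A = 106 (A = 2*(-5)*(1 + 2*(-5)) + 16 = 2*(-5)*(1 - 10) + 16 = 2*(-5)*(-9) + 16 = 90 + 16 = 106)
(s(-8, 2)*29)*A = ((2 - 8)²*29)*106 = ((-6)²*29)*106 = (36*29)*106 = 1044*106 = 110664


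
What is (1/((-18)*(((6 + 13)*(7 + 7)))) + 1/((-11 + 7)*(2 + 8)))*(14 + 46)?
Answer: -1207/798 ≈ -1.5125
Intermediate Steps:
(1/((-18)*(((6 + 13)*(7 + 7)))) + 1/((-11 + 7)*(2 + 8)))*(14 + 46) = (-1/(18*(19*14)) + 1/(-4*10))*60 = (-1/18/266 + 1/(-40))*60 = (-1/18*1/266 + 1*(-1/40))*60 = (-1/4788 - 1/40)*60 = -1207/47880*60 = -1207/798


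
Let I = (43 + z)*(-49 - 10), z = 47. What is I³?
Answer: -149721291000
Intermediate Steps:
I = -5310 (I = (43 + 47)*(-49 - 10) = 90*(-59) = -5310)
I³ = (-5310)³ = -149721291000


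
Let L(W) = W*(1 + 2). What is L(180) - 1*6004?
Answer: -5464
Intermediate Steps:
L(W) = 3*W (L(W) = W*3 = 3*W)
L(180) - 1*6004 = 3*180 - 1*6004 = 540 - 6004 = -5464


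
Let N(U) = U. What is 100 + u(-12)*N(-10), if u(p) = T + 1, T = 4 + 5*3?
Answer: -100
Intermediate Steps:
T = 19 (T = 4 + 15 = 19)
u(p) = 20 (u(p) = 19 + 1 = 20)
100 + u(-12)*N(-10) = 100 + 20*(-10) = 100 - 200 = -100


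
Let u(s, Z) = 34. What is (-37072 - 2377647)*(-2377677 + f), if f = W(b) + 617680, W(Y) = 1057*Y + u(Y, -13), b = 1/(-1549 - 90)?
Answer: 6965451132713666/1639 ≈ 4.2498e+12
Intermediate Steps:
b = -1/1639 (b = 1/(-1639) = -1/1639 ≈ -0.00061013)
W(Y) = 34 + 1057*Y (W(Y) = 1057*Y + 34 = 34 + 1057*Y)
f = 1012432189/1639 (f = (34 + 1057*(-1/1639)) + 617680 = (34 - 1057/1639) + 617680 = 54669/1639 + 617680 = 1012432189/1639 ≈ 6.1771e+5)
(-37072 - 2377647)*(-2377677 + f) = (-37072 - 2377647)*(-2377677 + 1012432189/1639) = -2414719*(-2884580414/1639) = 6965451132713666/1639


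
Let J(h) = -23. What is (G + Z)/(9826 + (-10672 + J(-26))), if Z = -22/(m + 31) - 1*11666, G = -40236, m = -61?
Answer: 778519/13035 ≈ 59.725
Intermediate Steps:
Z = -174979/15 (Z = -22/(-61 + 31) - 1*11666 = -22/(-30) - 11666 = -1/30*(-22) - 11666 = 11/15 - 11666 = -174979/15 ≈ -11665.)
(G + Z)/(9826 + (-10672 + J(-26))) = (-40236 - 174979/15)/(9826 + (-10672 - 23)) = -778519/(15*(9826 - 10695)) = -778519/15/(-869) = -778519/15*(-1/869) = 778519/13035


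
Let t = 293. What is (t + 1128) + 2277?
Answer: 3698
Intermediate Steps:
(t + 1128) + 2277 = (293 + 1128) + 2277 = 1421 + 2277 = 3698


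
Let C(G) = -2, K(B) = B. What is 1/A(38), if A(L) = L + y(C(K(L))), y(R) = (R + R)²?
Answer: 1/54 ≈ 0.018519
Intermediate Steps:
y(R) = 4*R² (y(R) = (2*R)² = 4*R²)
A(L) = 16 + L (A(L) = L + 4*(-2)² = L + 4*4 = L + 16 = 16 + L)
1/A(38) = 1/(16 + 38) = 1/54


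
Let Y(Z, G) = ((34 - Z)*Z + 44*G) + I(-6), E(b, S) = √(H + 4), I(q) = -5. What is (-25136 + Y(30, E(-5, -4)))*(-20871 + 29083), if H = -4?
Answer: -205472452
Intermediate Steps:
E(b, S) = 0 (E(b, S) = √(-4 + 4) = √0 = 0)
Y(Z, G) = -5 + 44*G + Z*(34 - Z) (Y(Z, G) = ((34 - Z)*Z + 44*G) - 5 = (Z*(34 - Z) + 44*G) - 5 = (44*G + Z*(34 - Z)) - 5 = -5 + 44*G + Z*(34 - Z))
(-25136 + Y(30, E(-5, -4)))*(-20871 + 29083) = (-25136 + (-5 - 1*30² + 34*30 + 44*0))*(-20871 + 29083) = (-25136 + (-5 - 1*900 + 1020 + 0))*8212 = (-25136 + (-5 - 900 + 1020 + 0))*8212 = (-25136 + 115)*8212 = -25021*8212 = -205472452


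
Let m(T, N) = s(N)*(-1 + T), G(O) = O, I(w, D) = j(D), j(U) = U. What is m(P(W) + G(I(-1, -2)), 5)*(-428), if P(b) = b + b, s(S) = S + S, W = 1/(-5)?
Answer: 14552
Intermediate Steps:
I(w, D) = D
W = -⅕ ≈ -0.20000
s(S) = 2*S
P(b) = 2*b
m(T, N) = 2*N*(-1 + T) (m(T, N) = (2*N)*(-1 + T) = 2*N*(-1 + T))
m(P(W) + G(I(-1, -2)), 5)*(-428) = (2*5*(-1 + (2*(-⅕) - 2)))*(-428) = (2*5*(-1 + (-⅖ - 2)))*(-428) = (2*5*(-1 - 12/5))*(-428) = (2*5*(-17/5))*(-428) = -34*(-428) = 14552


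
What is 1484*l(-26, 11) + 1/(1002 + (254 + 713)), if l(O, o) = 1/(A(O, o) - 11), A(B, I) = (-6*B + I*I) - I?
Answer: 2922251/502095 ≈ 5.8201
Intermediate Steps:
A(B, I) = I² - I - 6*B (A(B, I) = (-6*B + I²) - I = (I² - 6*B) - I = I² - I - 6*B)
l(O, o) = 1/(-11 + o² - o - 6*O) (l(O, o) = 1/((o² - o - 6*O) - 11) = 1/(-11 + o² - o - 6*O))
1484*l(-26, 11) + 1/(1002 + (254 + 713)) = 1484/(-11 + 11² - 1*11 - 6*(-26)) + 1/(1002 + (254 + 713)) = 1484/(-11 + 121 - 11 + 156) + 1/(1002 + 967) = 1484/255 + 1/1969 = 2922251/502095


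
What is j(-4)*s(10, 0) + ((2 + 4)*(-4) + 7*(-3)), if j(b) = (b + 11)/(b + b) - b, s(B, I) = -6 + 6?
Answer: -45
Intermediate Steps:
s(B, I) = 0
j(b) = -b + (11 + b)/(2*b) (j(b) = (11 + b)/((2*b)) - b = (11 + b)*(1/(2*b)) - b = (11 + b)/(2*b) - b = -b + (11 + b)/(2*b))
j(-4)*s(10, 0) + ((2 + 4)*(-4) + 7*(-3)) = (½ - 1*(-4) + (11/2)/(-4))*0 + ((2 + 4)*(-4) + 7*(-3)) = (½ + 4 + (11/2)*(-¼))*0 + (6*(-4) - 21) = (½ + 4 - 11/8)*0 + (-24 - 21) = (25/8)*0 - 45 = 0 - 45 = -45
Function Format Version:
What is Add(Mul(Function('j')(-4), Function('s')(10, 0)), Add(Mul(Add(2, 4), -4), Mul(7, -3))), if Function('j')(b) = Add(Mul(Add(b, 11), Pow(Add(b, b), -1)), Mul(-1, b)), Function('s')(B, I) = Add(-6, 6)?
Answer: -45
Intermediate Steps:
Function('s')(B, I) = 0
Function('j')(b) = Add(Mul(-1, b), Mul(Rational(1, 2), Pow(b, -1), Add(11, b))) (Function('j')(b) = Add(Mul(Add(11, b), Pow(Mul(2, b), -1)), Mul(-1, b)) = Add(Mul(Add(11, b), Mul(Rational(1, 2), Pow(b, -1))), Mul(-1, b)) = Add(Mul(Rational(1, 2), Pow(b, -1), Add(11, b)), Mul(-1, b)) = Add(Mul(-1, b), Mul(Rational(1, 2), Pow(b, -1), Add(11, b))))
Add(Mul(Function('j')(-4), Function('s')(10, 0)), Add(Mul(Add(2, 4), -4), Mul(7, -3))) = Add(Mul(Add(Rational(1, 2), Mul(-1, -4), Mul(Rational(11, 2), Pow(-4, -1))), 0), Add(Mul(Add(2, 4), -4), Mul(7, -3))) = Add(Mul(Add(Rational(1, 2), 4, Mul(Rational(11, 2), Rational(-1, 4))), 0), Add(Mul(6, -4), -21)) = Add(Mul(Add(Rational(1, 2), 4, Rational(-11, 8)), 0), Add(-24, -21)) = Add(Mul(Rational(25, 8), 0), -45) = Add(0, -45) = -45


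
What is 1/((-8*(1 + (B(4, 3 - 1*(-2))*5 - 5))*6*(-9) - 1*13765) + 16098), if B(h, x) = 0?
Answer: 1/605 ≈ 0.0016529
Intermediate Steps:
1/((-8*(1 + (B(4, 3 - 1*(-2))*5 - 5))*6*(-9) - 1*13765) + 16098) = 1/((-8*(1 + (0*5 - 5))*6*(-9) - 1*13765) + 16098) = 1/((-8*(1 + (0 - 5))*6*(-9) - 13765) + 16098) = 1/((-8*(1 - 5)*6*(-9) - 13765) + 16098) = 1/((-(-32)*6*(-9) - 13765) + 16098) = 1/((-8*(-24)*(-9) - 13765) + 16098) = 1/((192*(-9) - 13765) + 16098) = 1/((-1728 - 13765) + 16098) = 1/(-15493 + 16098) = 1/605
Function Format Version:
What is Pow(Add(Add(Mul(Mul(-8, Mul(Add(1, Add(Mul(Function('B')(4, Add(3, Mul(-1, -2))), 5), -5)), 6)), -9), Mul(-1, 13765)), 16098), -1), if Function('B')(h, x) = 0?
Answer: Rational(1, 605) ≈ 0.0016529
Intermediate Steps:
Pow(Add(Add(Mul(Mul(-8, Mul(Add(1, Add(Mul(Function('B')(4, Add(3, Mul(-1, -2))), 5), -5)), 6)), -9), Mul(-1, 13765)), 16098), -1) = Pow(Add(Add(Mul(Mul(-8, Mul(Add(1, Add(Mul(0, 5), -5)), 6)), -9), Mul(-1, 13765)), 16098), -1) = Pow(Add(Add(Mul(Mul(-8, Mul(Add(1, Add(0, -5)), 6)), -9), -13765), 16098), -1) = Pow(Add(Add(Mul(Mul(-8, Mul(Add(1, -5), 6)), -9), -13765), 16098), -1) = Pow(Add(Add(Mul(Mul(-8, Mul(-4, 6)), -9), -13765), 16098), -1) = Pow(Add(Add(Mul(Mul(-8, -24), -9), -13765), 16098), -1) = Pow(Add(Add(Mul(192, -9), -13765), 16098), -1) = Pow(Add(Add(-1728, -13765), 16098), -1) = Pow(Add(-15493, 16098), -1) = Pow(605, -1) = Rational(1, 605)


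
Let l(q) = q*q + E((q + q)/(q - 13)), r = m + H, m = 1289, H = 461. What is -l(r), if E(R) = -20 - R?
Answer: -5319524260/1737 ≈ -3.0625e+6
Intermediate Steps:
r = 1750 (r = 1289 + 461 = 1750)
l(q) = -20 + q² - 2*q/(-13 + q) (l(q) = q*q + (-20 - (q + q)/(q - 13)) = q² + (-20 - 2*q/(-13 + q)) = -20 + q² - 2*q/(-13 + q))
-l(r) = -(-2*1750 + (-20 + 1750²)*(-13 + 1750))/(-13 + 1750) = -(-3500 + (-20 + 3062500)*1737)/1737 = -(-3500 + 3062480*1737)/1737 = -(-3500 + 5319527760)/1737 = -5319524260/1737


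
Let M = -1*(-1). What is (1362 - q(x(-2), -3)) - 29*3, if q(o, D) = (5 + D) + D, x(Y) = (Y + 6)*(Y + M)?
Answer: 1276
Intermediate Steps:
M = 1
x(Y) = (1 + Y)*(6 + Y) (x(Y) = (Y + 6)*(Y + 1) = (6 + Y)*(1 + Y) = (1 + Y)*(6 + Y))
q(o, D) = 5 + 2*D
(1362 - q(x(-2), -3)) - 29*3 = (1362 - (5 + 2*(-3))) - 29*3 = (1362 - (5 - 6)) - 1*87 = (1362 - 1*(-1)) - 87 = (1362 + 1) - 87 = 1363 - 87 = 1276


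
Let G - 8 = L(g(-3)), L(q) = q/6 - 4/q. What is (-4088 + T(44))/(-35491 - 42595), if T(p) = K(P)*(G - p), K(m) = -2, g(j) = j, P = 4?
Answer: 12053/234258 ≈ 0.051452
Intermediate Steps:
L(q) = -4/q + q/6 (L(q) = q*(⅙) - 4/q = q/6 - 4/q = -4/q + q/6)
G = 53/6 (G = 8 + (-4/(-3) + (⅙)*(-3)) = 8 + (-4*(-⅓) - ½) = 8 + (4/3 - ½) = 8 + ⅚ = 53/6 ≈ 8.8333)
T(p) = -53/3 + 2*p (T(p) = -2*(53/6 - p) = -53/3 + 2*p)
(-4088 + T(44))/(-35491 - 42595) = (-4088 + (-53/3 + 2*44))/(-35491 - 42595) = (-4088 + (-53/3 + 88))/(-78086) = (-4088 + 211/3)*(-1/78086) = -12053/3*(-1/78086) = 12053/234258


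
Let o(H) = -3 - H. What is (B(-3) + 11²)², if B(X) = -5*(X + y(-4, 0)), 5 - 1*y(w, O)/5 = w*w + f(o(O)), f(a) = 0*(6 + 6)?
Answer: 168921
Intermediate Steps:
f(a) = 0 (f(a) = 0*12 = 0)
y(w, O) = 25 - 5*w² (y(w, O) = 25 - 5*(w*w + 0) = 25 - 5*(w² + 0) = 25 - 5*w²)
B(X) = 275 - 5*X (B(X) = -5*(X + (25 - 5*(-4)²)) = -5*(X + (25 - 5*16)) = -5*(X + (25 - 80)) = -5*(X - 55) = -5*(-55 + X) = 275 - 5*X)
(B(-3) + 11²)² = ((275 - 5*(-3)) + 11²)² = ((275 + 15) + 121)² = (290 + 121)² = 411² = 168921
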